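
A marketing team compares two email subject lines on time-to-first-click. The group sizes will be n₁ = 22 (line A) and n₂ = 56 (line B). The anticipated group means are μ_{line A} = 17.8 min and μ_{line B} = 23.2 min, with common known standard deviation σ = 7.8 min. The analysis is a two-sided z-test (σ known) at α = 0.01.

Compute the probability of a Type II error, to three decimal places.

β ≈ 0.430

Standardized effect: d = |μ_{line A} − μ_{line B}| / σ = |17.8 − 23.2| / 7.8 = 0.6923
Noncentrality parameter: δ = d / √(1/n₁ + 1/n₂) = 0.6923 / √(1/22 + 1/56) = 2.7514
Critical value for a two-sided test at α = 0.01: z_{α/2} = 2.576.
Power = Φ(δ − 2.576) + Φ(−δ − 2.576) = Φ(0.176) + Φ(-5.327) = 0.5697 + 0.0000 = 0.5697.
Type II error: β = 1 − power = 1 − 0.5697 = 0.4303.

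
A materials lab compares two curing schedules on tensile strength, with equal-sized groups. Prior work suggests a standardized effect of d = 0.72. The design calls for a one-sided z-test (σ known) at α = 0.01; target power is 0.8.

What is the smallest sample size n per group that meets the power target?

n = 39 per group

Set Φ(δ − 2.326) = 0.8; then δ − 2.326 = Φ⁻¹(0.8) = 0.842, giving δ = 3.168.
δ = d·√(n/2) ⇒ n = 2(δ/d)² = 2 × (3.168 / 0.72)² = 38.72.
Round up to the next whole unit.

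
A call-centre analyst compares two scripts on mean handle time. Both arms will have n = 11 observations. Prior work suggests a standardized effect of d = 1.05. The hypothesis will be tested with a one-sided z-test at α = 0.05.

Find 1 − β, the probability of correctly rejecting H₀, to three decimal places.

Power ≈ 0.793

Noncentrality parameter: δ = d·√(n/2) = 1.05 × √(11/2) = 2.4625
One-sided α = 0.05 → critical value z_{0.05} = 1.645.
Power = Φ(δ − 1.645) = Φ(0.818) = 0.7932.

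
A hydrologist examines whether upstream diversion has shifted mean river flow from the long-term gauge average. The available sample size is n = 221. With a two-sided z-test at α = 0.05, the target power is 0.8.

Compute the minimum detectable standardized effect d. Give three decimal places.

d ≈ 0.188

Required noncentrality: δ = z_{0.025} + z_{0.20} = 1.960 + 0.842 = 2.802.
(The second rejection-region term Φ(−δ − z_{α/2}) is negligible and dropped.)
δ = d·√n ⇒ d = δ/√n = 2.802/√221 = 0.1885.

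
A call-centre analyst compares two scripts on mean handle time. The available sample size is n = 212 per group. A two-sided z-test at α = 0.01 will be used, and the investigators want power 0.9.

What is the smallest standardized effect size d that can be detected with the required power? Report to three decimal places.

d ≈ 0.375

Required noncentrality: δ = z_{0.005} + z_{0.10} = 2.576 + 1.282 = 3.857.
(Lower-tail contribution to power is negligible for δ > 0.)
δ = d·√(n/2) ⇒ d = δ/√(n/2) = 3.857/√(212/2) = 0.3747.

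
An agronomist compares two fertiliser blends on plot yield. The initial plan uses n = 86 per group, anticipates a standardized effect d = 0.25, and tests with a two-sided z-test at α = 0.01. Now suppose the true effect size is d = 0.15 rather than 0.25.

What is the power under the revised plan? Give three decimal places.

Power ≈ 0.056

With d = 0.15: δ = d·√(n/2) = 0.15 × √(86/2) = 0.9836. Critical value z_{0.005} = 2.576.
Revised power = Φ(δ − 2.576) + Φ(−δ − 2.576) = Φ(-1.592) + Φ(-3.559) = 0.0557 + 0.0002 = 0.0559.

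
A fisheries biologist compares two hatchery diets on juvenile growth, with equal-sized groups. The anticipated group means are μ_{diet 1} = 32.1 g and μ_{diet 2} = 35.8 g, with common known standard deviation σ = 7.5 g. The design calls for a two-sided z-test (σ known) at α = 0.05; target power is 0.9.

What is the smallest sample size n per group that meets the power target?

Standardized effect: d = |μ_{diet 1} − μ_{diet 2}| / σ = |32.1 − 35.8| / 7.5 = 0.4933
Set Φ(δ − 1.960) = 0.9; then δ − 1.960 = Φ⁻¹(0.9) = 1.282, giving δ = 3.242.
(The Φ(−δ − z_{α/2}) term is vanishingly small for δ > 0 and is dropped in the standard sample-size formula.)
δ = d·√(n/2) ⇒ n = 2(δ/d)² = 2 × (3.242 / 0.4933)² = 86.35.
Rounding up, n = 87 per group.

n = 87 per group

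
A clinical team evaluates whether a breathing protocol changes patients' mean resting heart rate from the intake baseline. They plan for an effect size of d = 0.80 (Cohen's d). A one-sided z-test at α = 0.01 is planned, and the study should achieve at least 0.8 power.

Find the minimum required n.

Set Φ(δ − 2.326) = 0.8; then δ − 2.326 = Φ⁻¹(0.8) = 0.842, giving δ = 3.168.
δ = d·√n ⇒ n = (δ/d)² = (3.168 / 0.80)² = 15.68.
Rounding up, n = 16.

n = 16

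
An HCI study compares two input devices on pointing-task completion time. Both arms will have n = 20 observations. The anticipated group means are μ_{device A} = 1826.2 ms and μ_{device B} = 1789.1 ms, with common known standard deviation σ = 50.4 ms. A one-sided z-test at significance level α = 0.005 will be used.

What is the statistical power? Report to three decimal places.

Standardized effect: d = |μ_{device A} − μ_{device B}| / σ = |1826.2 − 1789.1| / 50.4 = 0.7361
Noncentrality parameter: δ = d·√(n/2) = 0.7361 × √(20/2) = 2.3278
One-sided α = 0.005 → critical value z_{0.005} = 2.576.
Power = Φ(δ − 2.576) = Φ(-0.248) = 0.4021.

Power ≈ 0.402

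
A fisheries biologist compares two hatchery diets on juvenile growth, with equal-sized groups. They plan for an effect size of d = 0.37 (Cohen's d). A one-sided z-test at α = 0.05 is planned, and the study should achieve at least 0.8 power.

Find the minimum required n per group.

For power 0.8 need Φ(δ − z_{0.05}) = 0.8, so δ = z_{0.05} + z_{0.20} = 1.645 + 0.842 = 2.486.
δ = d·√(n/2) ⇒ n = 2(δ/d)² = 2 × (2.486 / 0.37)² = 90.32.
Rounding up, n = 91 per group.

n = 91 per group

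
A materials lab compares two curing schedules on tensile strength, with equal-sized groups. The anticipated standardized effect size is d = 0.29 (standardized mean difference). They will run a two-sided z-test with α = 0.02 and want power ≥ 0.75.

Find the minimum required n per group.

n = 215 per group

Set Φ(δ − 2.326) = 0.75; then δ − 2.326 = Φ⁻¹(0.75) = 0.674, giving δ = 3.001.
(Ignoring the negligible lower-tail rejection probability gives the usual closed-form inversion.)
δ = d·√(n/2) ⇒ n = 2(δ/d)² = 2 × (3.001 / 0.29)² = 214.15.
Round up to the next whole unit.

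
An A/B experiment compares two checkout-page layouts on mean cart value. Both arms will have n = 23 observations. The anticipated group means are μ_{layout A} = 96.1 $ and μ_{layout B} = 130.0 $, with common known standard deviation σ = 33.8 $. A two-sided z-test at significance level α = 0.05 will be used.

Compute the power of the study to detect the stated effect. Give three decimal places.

Power ≈ 0.925

Standardized effect: d = |μ_{layout A} − μ_{layout B}| / σ = |96.1 − 130.0| / 33.8 = 1.0030
Noncentrality parameter: δ = d·√(n/2) = 1.0030 × √(23/2) = 3.4012
Critical value for a two-sided test at α = 0.05: z_{α/2} = 1.960.
Power = Φ(δ − 1.960) + Φ(−δ − 1.960) = Φ(1.441) + Φ(-5.361) = 0.9252 + 0.0000 = 0.9252.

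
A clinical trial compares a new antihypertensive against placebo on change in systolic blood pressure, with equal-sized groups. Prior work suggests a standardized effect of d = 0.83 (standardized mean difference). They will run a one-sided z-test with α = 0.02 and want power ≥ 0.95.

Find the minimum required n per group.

For power 0.95 need Φ(δ − z_{0.02}) = 0.95, so δ = z_{0.02} + z_{0.05} = 2.054 + 1.645 = 3.699.
δ = d·√(n/2) ⇒ n = 2(δ/d)² = 2 × (3.699 / 0.83)² = 39.71.
Rounding up, n = 40 per group.

n = 40 per group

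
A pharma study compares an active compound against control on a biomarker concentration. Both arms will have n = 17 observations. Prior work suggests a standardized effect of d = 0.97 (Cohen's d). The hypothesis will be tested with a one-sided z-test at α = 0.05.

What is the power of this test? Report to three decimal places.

Noncentrality parameter: δ = d·√(n/2) = 0.97 × √(17/2) = 2.8280
Critical value for a one-sided test at α = 0.05: z_α = 1.645.
Power = P(Z > 1.645 − δ) = Φ(1.183) = 0.8816.

Power ≈ 0.882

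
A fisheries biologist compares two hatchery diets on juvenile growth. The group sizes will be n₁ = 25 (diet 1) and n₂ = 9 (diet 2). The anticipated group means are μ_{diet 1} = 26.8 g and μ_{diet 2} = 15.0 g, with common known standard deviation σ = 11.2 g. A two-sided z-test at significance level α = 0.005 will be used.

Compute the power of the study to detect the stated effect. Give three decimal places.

Power ≈ 0.461

Standardized effect: d = |μ_{diet 1} − μ_{diet 2}| / σ = |26.8 − 15.0| / 11.2 = 1.0536
Noncentrality parameter: δ = d / √(1/n₁ + 1/n₂) = 1.0536 / √(1/25 + 1/9) = 2.7103
Critical value for a two-sided test at α = 0.005: z_{α/2} = 2.807.
Power = Φ(δ − 2.807) + Φ(−δ − 2.807) = Φ(-0.097) + Φ(-5.517) = 0.4615 + 0.0000 = 0.4615.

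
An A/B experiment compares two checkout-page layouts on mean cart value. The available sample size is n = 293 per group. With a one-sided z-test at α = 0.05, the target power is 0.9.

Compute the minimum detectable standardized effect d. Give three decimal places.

d ≈ 0.242

Required noncentrality: δ = z_{0.05} + z_{0.10} = 1.645 + 1.282 = 2.926.
δ = d·√(n/2) ⇒ d = δ/√(n/2) = 2.926/√(293/2) = 0.2418.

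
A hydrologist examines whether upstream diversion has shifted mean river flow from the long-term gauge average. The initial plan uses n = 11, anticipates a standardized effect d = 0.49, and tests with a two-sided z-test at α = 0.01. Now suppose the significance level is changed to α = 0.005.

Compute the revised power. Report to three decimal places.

δ = d·√n = 0.49 × √11 = 1.6251 (unchanged). New critical value: z_{0.0025} = 2.807.
Revised power = Φ(δ − 2.807) + Φ(−δ − 2.807) = Φ(-1.182) + Φ(-4.432) = 0.1186 + 0.0000 = 0.1186.

Power ≈ 0.119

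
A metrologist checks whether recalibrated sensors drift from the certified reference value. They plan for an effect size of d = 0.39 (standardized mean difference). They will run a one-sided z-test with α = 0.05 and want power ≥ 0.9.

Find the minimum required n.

Set Φ(δ − 1.645) = 0.9; then δ − 1.645 = Φ⁻¹(0.9) = 1.282, giving δ = 2.926.
δ = d·√n ⇒ n = (δ/d)² = (2.926 / 0.39)² = 56.30.
Rounding up, n = 57.

n = 57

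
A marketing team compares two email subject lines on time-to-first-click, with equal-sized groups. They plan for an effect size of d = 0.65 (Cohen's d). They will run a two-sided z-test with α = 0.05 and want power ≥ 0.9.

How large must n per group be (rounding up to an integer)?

Set Φ(δ − 1.960) = 0.9; then δ − 1.960 = Φ⁻¹(0.9) = 1.282, giving δ = 3.242.
(For δ > 0 the lower-tail rejection region contributes negligibly to power, so the one-term inversion is standard.)
δ = d·√(n/2) ⇒ n = 2(δ/d)² = 2 × (3.242 / 0.65)² = 49.74.
Round up to the next whole unit.

n = 50 per group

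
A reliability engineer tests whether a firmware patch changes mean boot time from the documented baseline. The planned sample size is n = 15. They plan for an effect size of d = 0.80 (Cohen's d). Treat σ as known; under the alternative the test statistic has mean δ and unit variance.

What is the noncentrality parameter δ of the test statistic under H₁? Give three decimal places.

δ = d·√n = 0.80 × √15 = 3.0984

δ ≈ 3.098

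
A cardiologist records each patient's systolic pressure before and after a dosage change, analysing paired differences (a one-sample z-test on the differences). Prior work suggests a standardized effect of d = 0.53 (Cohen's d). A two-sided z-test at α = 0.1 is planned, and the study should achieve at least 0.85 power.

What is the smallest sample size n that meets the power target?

For power 0.85 need Φ(δ − z_{0.05}) = 0.85, so δ = z_{0.05} + z_{0.15} = 1.645 + 1.036 = 2.681.
(Ignoring the negligible lower-tail rejection probability gives the usual closed-form inversion.)
δ = d·√n ⇒ n = (δ/d)² = (2.681 / 0.53)² = 25.59.
Round up to the next whole unit.

n = 26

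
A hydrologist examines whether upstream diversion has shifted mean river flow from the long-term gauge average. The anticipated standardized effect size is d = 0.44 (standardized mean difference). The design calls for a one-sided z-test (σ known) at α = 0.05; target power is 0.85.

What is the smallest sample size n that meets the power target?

n = 38

Set Φ(δ − 1.645) = 0.85; then δ − 1.645 = Φ⁻¹(0.85) = 1.036, giving δ = 2.681.
δ = d·√n ⇒ n = (δ/d)² = (2.681 / 0.44)² = 37.13.
Round up to the next whole unit.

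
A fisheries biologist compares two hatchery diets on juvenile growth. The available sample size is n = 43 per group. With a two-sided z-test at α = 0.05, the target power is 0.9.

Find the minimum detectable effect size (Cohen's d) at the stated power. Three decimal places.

d ≈ 0.699

Required noncentrality: δ = z_{0.025} + z_{0.10} = 1.960 + 1.282 = 3.242.
(Lower-tail contribution to power is negligible for δ > 0.)
δ = d·√(n/2) ⇒ d = δ/√(n/2) = 3.242/√(43/2) = 0.6991.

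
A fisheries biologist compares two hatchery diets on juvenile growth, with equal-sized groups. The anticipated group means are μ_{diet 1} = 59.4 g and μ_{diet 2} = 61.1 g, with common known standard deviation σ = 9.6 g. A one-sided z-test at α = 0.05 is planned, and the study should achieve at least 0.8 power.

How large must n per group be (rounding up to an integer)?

n = 395 per group

Standardized effect: d = |μ_{diet 1} − μ_{diet 2}| / σ = |59.4 − 61.1| / 9.6 = 0.1771
Set Φ(δ − 1.645) = 0.8; then δ − 1.645 = Φ⁻¹(0.8) = 0.842, giving δ = 2.486.
δ = d·√(n/2) ⇒ n = 2(δ/d)² = 2 × (2.486 / 0.1771)² = 394.31.
Rounding up, n = 395 per group.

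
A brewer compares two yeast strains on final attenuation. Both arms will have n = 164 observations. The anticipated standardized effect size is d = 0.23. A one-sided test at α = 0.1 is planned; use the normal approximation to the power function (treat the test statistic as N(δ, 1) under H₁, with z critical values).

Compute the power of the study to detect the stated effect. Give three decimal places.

Noncentrality parameter: λ = d·√(n/2) = 0.23 × √(164/2) = 2.0827
Critical value for a one-sided test at α = 0.1: z_α = 1.282.
Power = Φ(λ − 1.282) = Φ(0.801) = 0.7885.

Power ≈ 0.788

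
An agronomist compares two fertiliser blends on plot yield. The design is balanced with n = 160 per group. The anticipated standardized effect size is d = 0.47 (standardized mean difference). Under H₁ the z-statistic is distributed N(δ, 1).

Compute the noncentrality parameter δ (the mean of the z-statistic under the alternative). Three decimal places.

δ ≈ 4.204

δ = d·√(n/2) = 0.47 × √(160/2) = 4.2038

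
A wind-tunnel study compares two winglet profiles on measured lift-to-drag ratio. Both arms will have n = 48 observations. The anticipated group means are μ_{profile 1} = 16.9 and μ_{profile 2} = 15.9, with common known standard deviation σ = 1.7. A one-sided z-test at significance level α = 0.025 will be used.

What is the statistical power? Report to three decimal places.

Standardized effect: d = |μ_{profile 1} − μ_{profile 2}| / σ = |16.9 − 15.9| / 1.7 = 0.5882
Noncentrality parameter: δ = d·√(n/2) = 0.5882 × √(48/2) = 2.8818
One-sided α = 0.025 → critical value z_{0.025} = 1.960.
Power = P(Z > 1.960 − δ) = Φ(0.922) = 0.8217.

Power ≈ 0.822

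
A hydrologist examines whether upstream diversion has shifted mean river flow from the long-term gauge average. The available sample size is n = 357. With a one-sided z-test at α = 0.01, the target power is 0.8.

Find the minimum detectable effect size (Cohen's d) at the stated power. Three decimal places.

d ≈ 0.168

Need Φ(δ − 2.326) = 0.8, so δ = 2.326 + 0.842 = 3.168.
δ = d·√n ⇒ d = δ/√n = 3.168/√357 = 0.1677.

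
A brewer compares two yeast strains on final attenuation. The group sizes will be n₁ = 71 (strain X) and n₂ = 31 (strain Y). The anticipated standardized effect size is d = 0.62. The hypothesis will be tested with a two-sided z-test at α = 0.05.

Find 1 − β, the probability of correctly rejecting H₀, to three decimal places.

Power ≈ 0.821

Noncentrality parameter: δ = d / √(1/n₁ + 1/n₂) = 0.62 / √(1/71 + 1/31) = 2.8801
Critical value for a two-sided test at α = 0.05: z_{α/2} = 1.960.
Power = Φ(δ − 1.960) + Φ(−δ − 1.960) = Φ(0.920) + Φ(-4.840) = 0.8212 + 0.0000 = 0.8212.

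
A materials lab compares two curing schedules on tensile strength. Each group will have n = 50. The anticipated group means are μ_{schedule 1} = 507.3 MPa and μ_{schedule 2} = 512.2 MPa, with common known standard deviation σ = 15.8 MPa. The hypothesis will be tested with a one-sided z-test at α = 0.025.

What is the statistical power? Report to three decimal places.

Standardized effect: d = |μ_{schedule 1} − μ_{schedule 2}| / σ = |507.3 − 512.2| / 15.8 = 0.3101
Noncentrality parameter: δ = d·√(n/2) = 0.3101 × √(50/2) = 1.5506
One-sided α = 0.025 → critical value z_{0.025} = 1.960.
Power = Φ(δ − 1.960) = Φ(-0.409) = 0.3411.

Power ≈ 0.341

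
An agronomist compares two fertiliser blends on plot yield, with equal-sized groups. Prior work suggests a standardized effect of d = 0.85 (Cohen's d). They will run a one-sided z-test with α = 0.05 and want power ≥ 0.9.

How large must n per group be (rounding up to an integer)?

n = 24 per group

For power 0.9 need Φ(δ − z_{0.05}) = 0.9, so δ = z_{0.05} + z_{0.10} = 1.645 + 1.282 = 2.926.
δ = d·√(n/2) ⇒ n = 2(δ/d)² = 2 × (2.926 / 0.85)² = 23.71.
Round up to the next whole unit.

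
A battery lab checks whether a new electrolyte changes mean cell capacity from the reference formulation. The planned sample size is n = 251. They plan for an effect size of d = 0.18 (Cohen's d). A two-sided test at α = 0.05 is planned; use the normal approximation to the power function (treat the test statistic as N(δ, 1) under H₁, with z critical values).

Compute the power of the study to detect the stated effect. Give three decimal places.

Noncentrality parameter: δ = d·√n = 0.18 × √251 = 2.8517
Critical value for a two-sided test at α = 0.05: z_{α/2} = 1.960.
Power = Φ(δ − 1.960) + Φ(−δ − 1.960) = Φ(0.892) + Φ(-4.812) = 0.8137 + 0.0000 = 0.8137.

Power ≈ 0.814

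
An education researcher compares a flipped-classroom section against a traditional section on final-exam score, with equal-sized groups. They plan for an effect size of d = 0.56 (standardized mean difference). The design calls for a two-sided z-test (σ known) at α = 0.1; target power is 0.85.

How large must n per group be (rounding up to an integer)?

n = 46 per group

For power 0.85 need Φ(δ − z_{0.05}) = 0.85, so δ = z_{0.05} + z_{0.15} = 1.645 + 1.036 = 2.681.
(Ignoring the negligible lower-tail rejection probability gives the usual closed-form inversion.)
δ = d·√(n/2) ⇒ n = 2(δ/d)² = 2 × (2.681 / 0.56)² = 45.85.
Rounding up, n = 46 per group.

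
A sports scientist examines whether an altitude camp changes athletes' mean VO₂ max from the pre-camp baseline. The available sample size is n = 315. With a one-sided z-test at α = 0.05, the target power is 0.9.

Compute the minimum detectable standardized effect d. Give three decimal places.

d ≈ 0.165

Required noncentrality: δ = z_{0.05} + z_{0.10} = 1.645 + 1.282 = 2.926.
δ = d·√n ⇒ d = δ/√n = 2.926/√315 = 0.1649.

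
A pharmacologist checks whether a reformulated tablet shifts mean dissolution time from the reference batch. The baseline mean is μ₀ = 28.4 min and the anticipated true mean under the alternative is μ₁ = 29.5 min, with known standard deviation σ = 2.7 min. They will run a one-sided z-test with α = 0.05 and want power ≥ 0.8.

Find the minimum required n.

n = 38

Standardized effect: d = |μ₁ − μ₀| / σ = |29.5 − 28.4| / 2.7 = 0.4074
For power 0.8 need Φ(δ − z_{0.05}) = 0.8, so δ = z_{0.05} + z_{0.20} = 1.645 + 0.842 = 2.486.
δ = d·√n ⇒ n = (δ/d)² = (2.486 / 0.4074)² = 37.25.
Rounding up, n = 38.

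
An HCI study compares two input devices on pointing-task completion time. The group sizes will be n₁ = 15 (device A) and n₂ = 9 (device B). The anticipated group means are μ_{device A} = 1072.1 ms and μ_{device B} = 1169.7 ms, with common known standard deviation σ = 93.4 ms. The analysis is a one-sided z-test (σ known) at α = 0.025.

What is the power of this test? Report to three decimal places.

Standardized effect: d = |μ_{device A} − μ_{device B}| / σ = |1072.1 − 1169.7| / 93.4 = 1.0450
Noncentrality parameter: δ = d / √(1/n₁ + 1/n₂) = 1.0450 / √(1/15 + 1/9) = 2.4784
One-sided α = 0.025 → critical value z_{0.025} = 1.960.
Power = P(Z > 1.960 − δ) = Φ(0.518) = 0.6979.

Power ≈ 0.698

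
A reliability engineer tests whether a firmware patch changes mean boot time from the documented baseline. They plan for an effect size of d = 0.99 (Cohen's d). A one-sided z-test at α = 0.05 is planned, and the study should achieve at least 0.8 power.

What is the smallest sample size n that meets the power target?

Set Φ(δ − 1.645) = 0.8; then δ − 1.645 = Φ⁻¹(0.8) = 0.842, giving δ = 2.486.
δ = d·√n ⇒ n = (δ/d)² = (2.486 / 0.99)² = 6.31.
Rounding up, n = 7.

n = 7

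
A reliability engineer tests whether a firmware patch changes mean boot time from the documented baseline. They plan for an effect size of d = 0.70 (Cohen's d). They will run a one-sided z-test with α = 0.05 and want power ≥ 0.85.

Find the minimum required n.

Set Φ(δ − 1.645) = 0.85; then δ − 1.645 = Φ⁻¹(0.85) = 1.036, giving δ = 2.681.
δ = d·√n ⇒ n = (δ/d)² = (2.681 / 0.70)² = 14.67.
Round up to the next whole unit.

n = 15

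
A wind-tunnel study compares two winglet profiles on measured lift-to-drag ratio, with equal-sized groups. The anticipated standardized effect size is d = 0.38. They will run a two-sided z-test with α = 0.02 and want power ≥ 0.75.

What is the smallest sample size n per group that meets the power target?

n = 125 per group

Set Φ(δ − 2.326) = 0.75; then δ − 2.326 = Φ⁻¹(0.75) = 0.674, giving δ = 3.001.
(The Φ(−δ − z_{α/2}) term is vanishingly small for δ > 0 and is dropped in the standard sample-size formula.)
δ = d·√(n/2) ⇒ n = 2(δ/d)² = 2 × (3.001 / 0.38)² = 124.72.
Rounding up, n = 125 per group.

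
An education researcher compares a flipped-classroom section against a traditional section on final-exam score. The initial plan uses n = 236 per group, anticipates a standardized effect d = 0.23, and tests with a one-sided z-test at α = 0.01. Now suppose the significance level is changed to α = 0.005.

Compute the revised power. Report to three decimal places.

Power ≈ 0.469

δ = d·√(n/2) = 0.23 × √(236/2) = 2.4984 (unchanged). New critical value: z_{0.005} = 2.576.
Revised power = P(Z > 2.576 − δ) = Φ(-0.077) = 0.4692.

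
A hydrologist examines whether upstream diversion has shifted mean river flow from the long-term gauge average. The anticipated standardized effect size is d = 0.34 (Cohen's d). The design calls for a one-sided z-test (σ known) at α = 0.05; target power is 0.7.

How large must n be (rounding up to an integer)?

n = 41

For power 0.7 need Φ(δ − z_{0.05}) = 0.7, so δ = z_{0.05} + z_{0.30} = 1.645 + 0.524 = 2.169.
δ = d·√n ⇒ n = (δ/d)² = (2.169 / 0.34)² = 40.71.
Round up to the next whole unit.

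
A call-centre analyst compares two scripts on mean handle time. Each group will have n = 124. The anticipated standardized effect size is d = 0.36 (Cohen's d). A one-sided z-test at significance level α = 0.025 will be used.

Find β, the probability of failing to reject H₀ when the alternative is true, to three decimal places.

β ≈ 0.191

Noncentrality parameter: λ = d·√(n/2) = 0.36 × √(124/2) = 2.8346
One-sided α = 0.025 → critical value z_{0.025} = 1.960.
Power = Φ(λ − 1.960) = Φ(0.875) = 0.8091.
Type II error: β = 1 − power = 1 − 0.8091 = 0.1909.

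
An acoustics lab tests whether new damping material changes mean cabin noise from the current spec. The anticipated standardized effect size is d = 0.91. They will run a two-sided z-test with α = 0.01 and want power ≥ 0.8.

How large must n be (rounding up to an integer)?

n = 15

Set Φ(δ − 2.576) = 0.8; then δ − 2.576 = Φ⁻¹(0.8) = 0.842, giving δ = 3.417.
(The Φ(−δ − z_{α/2}) term is vanishingly small for δ > 0 and is dropped in the standard sample-size formula.)
δ = d·√n ⇒ n = (δ/d)² = (3.417 / 0.91)² = 14.10.
Round up to the next whole unit.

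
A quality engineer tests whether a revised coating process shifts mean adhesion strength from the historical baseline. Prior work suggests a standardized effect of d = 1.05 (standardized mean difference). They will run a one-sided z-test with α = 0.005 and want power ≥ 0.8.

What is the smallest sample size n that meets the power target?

For power 0.8 need Φ(δ − z_{0.005}) = 0.8, so δ = z_{0.005} + z_{0.20} = 2.576 + 0.842 = 3.417.
δ = d·√n ⇒ n = (δ/d)² = (3.417 / 1.05)² = 10.59.
Round up to the next whole unit.

n = 11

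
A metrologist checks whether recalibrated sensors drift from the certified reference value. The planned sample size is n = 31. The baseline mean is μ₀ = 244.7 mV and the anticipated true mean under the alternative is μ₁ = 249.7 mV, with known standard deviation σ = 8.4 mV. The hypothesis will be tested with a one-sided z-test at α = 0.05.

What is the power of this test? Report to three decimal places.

Standardized effect: d = |μ₁ − μ₀| / σ = |249.7 − 244.7| / 8.4 = 0.5952
Noncentrality parameter: δ = d·√n = 0.5952 × √31 = 3.3141
Critical value for a one-sided test at α = 0.05: z_α = 1.645.
Power = Φ(δ − 1.645) = Φ(1.669) = 0.9525.

Power ≈ 0.952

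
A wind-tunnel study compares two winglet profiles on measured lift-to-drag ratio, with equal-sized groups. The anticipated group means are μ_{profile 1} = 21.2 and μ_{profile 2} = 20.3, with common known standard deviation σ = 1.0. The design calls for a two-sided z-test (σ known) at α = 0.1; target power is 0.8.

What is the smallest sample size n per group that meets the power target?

n = 16 per group

Standardized effect: d = |μ_{profile 1} − μ_{profile 2}| / σ = |21.2 − 20.3| / 1.0 = 0.9000
For power 0.8 need Φ(δ − z_{0.05}) = 0.8, so δ = z_{0.05} + z_{0.20} = 1.645 + 0.842 = 2.486.
(The Φ(−δ − z_{α/2}) term is vanishingly small for δ > 0 and is dropped in the standard sample-size formula.)
δ = d·√(n/2) ⇒ n = 2(δ/d)² = 2 × (2.486 / 0.9000)² = 15.27.
Round up to the next whole unit.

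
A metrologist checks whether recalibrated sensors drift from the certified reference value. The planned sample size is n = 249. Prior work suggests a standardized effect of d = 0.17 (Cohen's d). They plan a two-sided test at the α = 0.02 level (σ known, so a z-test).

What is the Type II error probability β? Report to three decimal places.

Noncentrality parameter: δ = d·√n = 0.17 × √249 = 2.6826
Critical value for a two-sided test at α = 0.02: z_{α/2} = 2.326.
Power = Φ(δ − 2.326) + Φ(−δ − 2.326) = Φ(0.356) + Φ(-5.009) = 0.6392 + 0.0000 = 0.6392.
Type II error: β = 1 − power = 1 − 0.6392 = 0.3608.

β ≈ 0.361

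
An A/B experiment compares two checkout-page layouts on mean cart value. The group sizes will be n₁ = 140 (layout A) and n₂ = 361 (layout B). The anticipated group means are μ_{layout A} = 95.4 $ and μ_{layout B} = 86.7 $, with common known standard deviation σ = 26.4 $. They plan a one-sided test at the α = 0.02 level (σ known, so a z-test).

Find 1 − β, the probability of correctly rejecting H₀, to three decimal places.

Power ≈ 0.895

Standardized effect: d = |μ_{layout A} − μ_{layout B}| / σ = |95.4 − 86.7| / 26.4 = 0.3295
Noncentrality parameter: δ = d / √(1/n₁ + 1/n₂) = 0.3295 / √(1/140 + 1/361) = 3.3099
One-sided α = 0.02 → critical value z_{0.02} = 2.054.
Power = Φ(δ − 2.054) = Φ(1.256) = 0.8955.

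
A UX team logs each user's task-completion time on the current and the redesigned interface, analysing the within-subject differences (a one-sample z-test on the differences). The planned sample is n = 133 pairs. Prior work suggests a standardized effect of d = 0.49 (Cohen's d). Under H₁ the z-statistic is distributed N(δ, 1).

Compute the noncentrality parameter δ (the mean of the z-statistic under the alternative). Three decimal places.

δ = d·√n = 0.49 × √133 = 5.6510

δ ≈ 5.651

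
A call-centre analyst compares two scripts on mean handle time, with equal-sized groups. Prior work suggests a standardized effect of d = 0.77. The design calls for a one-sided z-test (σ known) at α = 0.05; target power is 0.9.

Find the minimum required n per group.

n = 29 per group

Set Φ(δ − 1.645) = 0.9; then δ − 1.645 = Φ⁻¹(0.9) = 1.282, giving δ = 2.926.
δ = d·√(n/2) ⇒ n = 2(δ/d)² = 2 × (2.926 / 0.77)² = 28.89.
Rounding up, n = 29 per group.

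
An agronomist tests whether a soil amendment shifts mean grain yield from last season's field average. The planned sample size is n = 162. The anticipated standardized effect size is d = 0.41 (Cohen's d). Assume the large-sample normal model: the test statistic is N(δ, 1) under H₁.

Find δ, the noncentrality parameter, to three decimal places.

δ ≈ 5.218

δ = d·√n = 0.41 × √162 = 5.2184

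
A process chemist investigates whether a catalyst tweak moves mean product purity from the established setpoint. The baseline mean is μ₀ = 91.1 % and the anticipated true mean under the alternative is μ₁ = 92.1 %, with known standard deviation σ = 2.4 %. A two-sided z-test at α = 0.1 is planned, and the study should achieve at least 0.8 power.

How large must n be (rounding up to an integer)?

Standardized effect: d = |μ₁ − μ₀| / σ = |92.1 − 91.1| / 2.4 = 0.4167
For power 0.8 need Φ(δ − z_{0.05}) = 0.8, so δ = z_{0.05} + z_{0.20} = 1.645 + 0.842 = 2.486.
(For δ > 0 the lower-tail rejection region contributes negligibly to power, so the one-term inversion is standard.)
δ = d·√n ⇒ n = (δ/d)² = (2.486 / 0.4167)² = 35.61.
Round up to the next whole unit.

n = 36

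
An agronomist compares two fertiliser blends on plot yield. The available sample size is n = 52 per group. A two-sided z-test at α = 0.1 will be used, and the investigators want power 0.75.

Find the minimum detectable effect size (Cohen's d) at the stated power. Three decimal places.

Required noncentrality: δ = z_{0.05} + z_{0.25} = 1.645 + 0.674 = 2.319.
(Lower-tail contribution to power is negligible for δ > 0.)
δ = d·√(n/2) ⇒ d = δ/√(n/2) = 2.319/√(52/2) = 0.4549.

d ≈ 0.455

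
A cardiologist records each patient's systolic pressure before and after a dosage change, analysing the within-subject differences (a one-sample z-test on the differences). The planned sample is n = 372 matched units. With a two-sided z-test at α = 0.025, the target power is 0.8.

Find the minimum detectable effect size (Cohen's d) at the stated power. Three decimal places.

d ≈ 0.160

Required noncentrality: δ = z_{0.0125} + z_{0.20} = 2.241 + 0.842 = 3.083.
(The second rejection-region term Φ(−δ − z_{α/2}) is negligible and dropped.)
δ = d·√n ⇒ d = δ/√n = 3.083/√372 = 0.1598.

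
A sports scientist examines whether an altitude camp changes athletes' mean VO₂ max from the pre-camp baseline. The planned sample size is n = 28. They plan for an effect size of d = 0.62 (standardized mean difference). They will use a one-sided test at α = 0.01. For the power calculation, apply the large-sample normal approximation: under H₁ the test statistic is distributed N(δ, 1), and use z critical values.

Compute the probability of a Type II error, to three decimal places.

Noncentrality parameter: δ = d·√n = 0.62 × √28 = 3.2807
One-sided α = 0.01 → critical value z_{0.01} = 2.326.
Power = Φ(δ − 2.326) = Φ(0.954) = 0.8301.
Type II error: β = 1 − power = 1 − 0.8301 = 0.1699.

β ≈ 0.170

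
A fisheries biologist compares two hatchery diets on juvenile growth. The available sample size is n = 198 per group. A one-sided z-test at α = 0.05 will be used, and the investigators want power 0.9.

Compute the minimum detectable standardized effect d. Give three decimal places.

d ≈ 0.294

Required noncentrality: δ = z_{0.05} + z_{0.10} = 1.645 + 1.282 = 2.926.
δ = d·√(n/2) ⇒ d = δ/√(n/2) = 2.926/√(198/2) = 0.2941.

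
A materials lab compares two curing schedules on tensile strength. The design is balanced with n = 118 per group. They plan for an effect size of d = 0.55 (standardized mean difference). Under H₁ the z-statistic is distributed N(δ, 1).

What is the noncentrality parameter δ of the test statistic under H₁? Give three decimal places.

δ ≈ 4.225

δ = d·√(n/2) = 0.55 × √(118/2) = 4.2246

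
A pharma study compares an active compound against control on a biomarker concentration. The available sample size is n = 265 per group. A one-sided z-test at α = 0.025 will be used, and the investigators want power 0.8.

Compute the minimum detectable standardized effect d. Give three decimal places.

d ≈ 0.243

Required noncentrality: δ = z_{0.025} + z_{0.20} = 1.960 + 0.842 = 2.802.
δ = d·√(n/2) ⇒ d = δ/√(n/2) = 2.802/√(265/2) = 0.2434.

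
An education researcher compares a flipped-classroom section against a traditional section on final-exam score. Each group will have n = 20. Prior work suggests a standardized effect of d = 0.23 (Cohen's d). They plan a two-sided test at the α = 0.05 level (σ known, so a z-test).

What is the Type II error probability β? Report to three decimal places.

Noncentrality parameter: δ = d·√(n/2) = 0.23 × √(20/2) = 0.7273
Two-sided α = 0.05 → critical value z_{0.025} = 1.960.
Power = Φ(δ − 1.960) + Φ(−δ − 1.960) = Φ(-1.233) + Φ(-2.687) = 0.1089 + 0.0036 = 0.1125.
Type II error: β = 1 − power = 1 − 0.1125 = 0.8875.

β ≈ 0.888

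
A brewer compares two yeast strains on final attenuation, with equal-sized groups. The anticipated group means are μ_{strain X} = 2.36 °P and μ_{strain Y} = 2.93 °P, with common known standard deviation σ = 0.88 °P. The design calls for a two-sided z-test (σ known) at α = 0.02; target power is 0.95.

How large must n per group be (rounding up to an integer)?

Standardized effect: d = |μ_{strain X} − μ_{strain Y}| / σ = |2.36 − 2.93| / 0.88 = 0.6477
For power 0.95 need Φ(δ − z_{0.01}) = 0.95, so δ = z_{0.01} + z_{0.05} = 2.326 + 1.645 = 3.971.
(Ignoring the negligible lower-tail rejection probability gives the usual closed-form inversion.)
δ = d·√(n/2) ⇒ n = 2(δ/d)² = 2 × (3.971 / 0.6477)² = 75.18.
Rounding up, n = 76 per group.

n = 76 per group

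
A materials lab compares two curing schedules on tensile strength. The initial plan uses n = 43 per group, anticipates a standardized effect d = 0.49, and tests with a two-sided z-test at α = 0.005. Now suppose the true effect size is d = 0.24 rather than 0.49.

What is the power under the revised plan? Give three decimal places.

With d = 0.24: δ = d·√(n/2) = 0.24 × √(43/2) = 1.1128. Critical value z_{0.0025} = 2.807.
Revised power = Φ(δ − 2.807) + Φ(−δ − 2.807) = Φ(-1.694) + Φ(-3.920) = 0.0451 + 0.0000 = 0.0452.

Power ≈ 0.045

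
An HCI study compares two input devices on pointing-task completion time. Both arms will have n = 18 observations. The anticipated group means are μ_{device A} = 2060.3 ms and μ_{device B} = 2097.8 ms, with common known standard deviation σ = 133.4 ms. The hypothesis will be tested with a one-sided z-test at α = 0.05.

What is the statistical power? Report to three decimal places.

Power ≈ 0.211

Standardized effect: d = |μ_{device A} − μ_{device B}| / σ = |2060.3 − 2097.8| / 133.4 = 0.2811
Noncentrality parameter: δ = d·√(n/2) = 0.2811 × √(18/2) = 0.8433
One-sided α = 0.05 → critical value z_{0.05} = 1.645.
Power = P(Z > 1.645 − δ) = Φ(-0.802) = 0.2114.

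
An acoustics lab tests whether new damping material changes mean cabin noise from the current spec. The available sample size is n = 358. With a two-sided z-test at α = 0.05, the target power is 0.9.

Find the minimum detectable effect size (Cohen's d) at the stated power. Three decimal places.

d ≈ 0.171

Need Φ(δ − 1.960) = 0.9, so δ = 1.960 + 1.282 = 3.242.
(The second rejection-region term Φ(−δ − z_{α/2}) is negligible and dropped.)
δ = d·√n ⇒ d = δ/√n = 3.242/√358 = 0.1713.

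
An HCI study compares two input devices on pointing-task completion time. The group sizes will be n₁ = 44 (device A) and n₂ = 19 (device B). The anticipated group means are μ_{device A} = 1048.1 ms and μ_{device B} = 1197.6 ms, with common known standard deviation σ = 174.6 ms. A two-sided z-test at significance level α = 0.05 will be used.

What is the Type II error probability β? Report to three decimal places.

β ≈ 0.123

Standardized effect: d = |μ_{device A} − μ_{device B}| / σ = |1048.1 − 1197.6| / 174.6 = 0.8562
Noncentrality parameter: δ = d / √(1/n₁ + 1/n₂) = 0.8562 / √(1/44 + 1/19) = 3.1191
Critical value for a two-sided test at α = 0.05: z_{α/2} = 1.960.
Power = Φ(δ − 1.960) + Φ(−δ − 1.960) = Φ(1.159) + Φ(-5.079) = 0.8768 + 0.0000 = 0.8768.
Type II error: β = 1 − power = 1 − 0.8768 = 0.1232.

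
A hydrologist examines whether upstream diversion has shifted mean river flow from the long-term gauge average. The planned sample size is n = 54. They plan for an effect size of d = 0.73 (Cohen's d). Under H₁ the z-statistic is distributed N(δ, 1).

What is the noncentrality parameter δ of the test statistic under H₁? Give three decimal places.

δ ≈ 5.364

The noncentrality parameter scales effect size by the design's sample-size factor: δ = d·√n = 0.73 × √54 = 5.3644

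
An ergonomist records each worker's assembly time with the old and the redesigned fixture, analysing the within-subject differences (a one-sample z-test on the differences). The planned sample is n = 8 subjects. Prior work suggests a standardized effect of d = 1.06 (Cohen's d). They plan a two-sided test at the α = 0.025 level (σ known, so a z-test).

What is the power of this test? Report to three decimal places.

Power ≈ 0.775

Noncentrality parameter: λ = d·√n = 1.06 × √8 = 2.9981
Critical value for a two-sided test at α = 0.025: z_{α/2} = 2.241.
Power = Φ(λ − 2.241) + Φ(−λ − 2.241) = Φ(0.757) + Φ(-5.240) = 0.7754 + 0.0000 = 0.7754.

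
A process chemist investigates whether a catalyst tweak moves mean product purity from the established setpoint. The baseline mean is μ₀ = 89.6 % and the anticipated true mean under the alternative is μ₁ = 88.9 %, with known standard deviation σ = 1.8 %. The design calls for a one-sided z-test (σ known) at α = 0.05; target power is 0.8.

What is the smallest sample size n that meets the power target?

Standardized effect: d = |μ₁ − μ₀| / σ = |88.9 − 89.6| / 1.8 = 0.3889
Set Φ(δ − 1.645) = 0.8; then δ − 1.645 = Φ⁻¹(0.8) = 0.842, giving δ = 2.486.
δ = d·√n ⇒ n = (δ/d)² = (2.486 / 0.3889)² = 40.88.
Rounding up, n = 41.

n = 41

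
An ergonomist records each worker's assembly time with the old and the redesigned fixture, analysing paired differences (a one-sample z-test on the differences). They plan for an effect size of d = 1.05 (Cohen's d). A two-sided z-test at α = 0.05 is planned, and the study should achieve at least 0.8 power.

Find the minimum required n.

n = 8

For power 0.8 need Φ(δ − z_{0.025}) = 0.8, so δ = z_{0.025} + z_{0.20} = 1.960 + 0.842 = 2.802.
(The Φ(−δ − z_{α/2}) term is vanishingly small for δ > 0 and is dropped in the standard sample-size formula.)
δ = d·√n ⇒ n = (δ/d)² = (2.802 / 1.05)² = 7.12.
Rounding up, n = 8.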